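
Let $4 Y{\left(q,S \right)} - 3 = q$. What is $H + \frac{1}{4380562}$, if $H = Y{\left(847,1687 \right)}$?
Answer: $\frac{465434713}{2190281} \approx 212.5$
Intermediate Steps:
$Y{\left(q,S \right)} = \frac{3}{4} + \frac{q}{4}$
$H = \frac{425}{2}$ ($H = \frac{3}{4} + \frac{1}{4} \cdot 847 = \frac{3}{4} + \frac{847}{4} = \frac{425}{2} \approx 212.5$)
$H + \frac{1}{4380562} = \frac{425}{2} + \frac{1}{4380562} = \frac{465434713}{2190281}$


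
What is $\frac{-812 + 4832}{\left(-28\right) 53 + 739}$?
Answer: $- \frac{804}{149} \approx -5.396$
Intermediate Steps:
$\frac{-812 + 4832}{\left(-28\right) 53 + 739} = \frac{4020}{-1484 + 739} = \frac{4020}{-745} = 4020 \left(- \frac{1}{745}\right) = - \frac{804}{149}$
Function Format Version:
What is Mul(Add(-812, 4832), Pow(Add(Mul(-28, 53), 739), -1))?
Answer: Rational(-804, 149) ≈ -5.3960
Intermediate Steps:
Mul(Add(-812, 4832), Pow(Add(Mul(-28, 53), 739), -1)) = Mul(4020, Pow(Add(-1484, 739), -1)) = Mul(4020, Pow(-745, -1)) = Mul(4020, Rational(-1, 745)) = Rational(-804, 149)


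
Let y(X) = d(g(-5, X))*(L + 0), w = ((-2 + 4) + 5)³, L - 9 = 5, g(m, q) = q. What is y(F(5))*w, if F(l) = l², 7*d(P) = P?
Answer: 17150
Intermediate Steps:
d(P) = P/7
L = 14 (L = 9 + 5 = 14)
w = 343 (w = (2 + 5)³ = 7³ = 343)
y(X) = 2*X (y(X) = (X/7)*(14 + 0) = (X/7)*14 = 2*X)
y(F(5))*w = (2*5²)*343 = (2*25)*343 = 50*343 = 17150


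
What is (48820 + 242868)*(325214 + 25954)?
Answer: 102431491584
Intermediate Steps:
(48820 + 242868)*(325214 + 25954) = 291688*351168 = 102431491584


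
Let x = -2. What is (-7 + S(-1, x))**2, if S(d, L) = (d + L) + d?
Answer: 121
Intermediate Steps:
S(d, L) = L + 2*d (S(d, L) = (L + d) + d = L + 2*d)
(-7 + S(-1, x))**2 = (-7 + (-2 + 2*(-1)))**2 = (-7 + (-2 - 2))**2 = (-7 - 4)**2 = (-11)**2 = 121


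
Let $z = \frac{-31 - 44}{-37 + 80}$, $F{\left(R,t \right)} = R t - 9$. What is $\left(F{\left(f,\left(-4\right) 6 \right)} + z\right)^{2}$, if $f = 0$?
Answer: $\frac{213444}{1849} \approx 115.44$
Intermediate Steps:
$F{\left(R,t \right)} = -9 + R t$
$z = - \frac{75}{43} \approx -1.7442$
$\left(F{\left(f,\left(-4\right) 6 \right)} + z\right)^{2} = \left(\left(-9 + 0 \left(\left(-4\right) 6\right)\right) - \frac{75}{43}\right)^{2} = \left(\left(-9 + 0 \left(-24\right)\right) - \frac{75}{43}\right)^{2} = \left(\left(-9 + 0\right) - \frac{75}{43}\right)^{2} = \left(-9 - \frac{75}{43}\right)^{2} = \left(- \frac{462}{43}\right)^{2} = \frac{213444}{1849}$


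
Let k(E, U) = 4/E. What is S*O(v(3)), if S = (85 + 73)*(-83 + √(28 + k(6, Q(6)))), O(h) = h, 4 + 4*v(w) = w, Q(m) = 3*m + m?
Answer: 6557/2 - 79*√258/6 ≈ 3067.0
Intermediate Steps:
Q(m) = 4*m
v(w) = -1 + w/4
S = -13114 + 158*√258/3 (S = (85 + 73)*(-83 + √(28 + 4/6)) = 158*(-83 + √(28 + 4*(⅙))) = 158*(-83 + √(28 + ⅔)) = 158*(-83 + √(86/3)) = 158*(-83 + √258/3) = -13114 + 158*√258/3 ≈ -12268.)
S*O(v(3)) = (-13114 + 158*√258/3)*(-1 + (¼)*3) = (-13114 + 158*√258/3)*(-1 + ¾) = (-13114 + 158*√258/3)*(-¼) = 6557/2 - 79*√258/6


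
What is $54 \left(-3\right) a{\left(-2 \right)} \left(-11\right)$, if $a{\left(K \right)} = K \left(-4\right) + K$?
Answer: $10692$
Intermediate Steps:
$a{\left(K \right)} = - 3 K$ ($a{\left(K \right)} = - 4 K + K = - 3 K$)
$54 \left(-3\right) a{\left(-2 \right)} \left(-11\right) = 54 \left(-3\right) \left(-3\right) \left(-2\right) \left(-11\right) = - 162 \cdot 6 \left(-11\right) = \left(-162\right) \left(-66\right) = 10692$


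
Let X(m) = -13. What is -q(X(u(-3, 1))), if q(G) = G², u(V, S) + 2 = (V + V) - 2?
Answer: -169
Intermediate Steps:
u(V, S) = -4 + 2*V (u(V, S) = -2 + ((V + V) - 2) = -2 + (2*V - 2) = -2 + (-2 + 2*V) = -4 + 2*V)
-q(X(u(-3, 1))) = -1*(-13)² = -1*169 = -169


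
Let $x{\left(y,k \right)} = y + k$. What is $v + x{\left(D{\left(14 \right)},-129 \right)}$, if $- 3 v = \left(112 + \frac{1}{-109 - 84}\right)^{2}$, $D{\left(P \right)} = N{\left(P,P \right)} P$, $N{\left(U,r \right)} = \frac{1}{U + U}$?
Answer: $- \frac{321045143}{74498} \approx -4309.4$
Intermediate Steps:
$N{\left(U,r \right)} = \frac{1}{2 U}$
$D{\left(P \right)} = \frac{1}{2}$ ($D{\left(P \right)} = \frac{1}{2 P} P = \frac{1}{2}$)
$x{\left(y,k \right)} = k + y$
$v = - \frac{155736075}{37249}$ ($v = - \frac{\left(112 + \frac{1}{-109 - 84}\right)^{2}}{3} = - \frac{\left(112 + \frac{1}{-193}\right)^{2}}{3} = - \frac{\left(112 - \frac{1}{193}\right)^{2}}{3} = - \frac{\left(\frac{21615}{193}\right)^{2}}{3} = \left(- \frac{1}{3}\right) \frac{467208225}{37249} = - \frac{155736075}{37249} \approx -4180.9$)
$v + x{\left(D{\left(14 \right)},-129 \right)} = - \frac{155736075}{37249} + \left(-129 + \frac{1}{2}\right) = - \frac{155736075}{37249} - \frac{257}{2} = - \frac{321045143}{74498}$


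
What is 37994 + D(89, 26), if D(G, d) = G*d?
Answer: 40308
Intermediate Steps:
37994 + D(89, 26) = 37994 + 89*26 = 37994 + 2314 = 40308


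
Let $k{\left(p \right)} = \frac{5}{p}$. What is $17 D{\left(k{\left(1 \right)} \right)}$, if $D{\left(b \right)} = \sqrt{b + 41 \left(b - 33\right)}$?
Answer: $51 i \sqrt{127} \approx 574.74 i$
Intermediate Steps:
$D{\left(b \right)} = \sqrt{-1353 + 42 b}$ ($D{\left(b \right)} = \sqrt{b + 41 \left(-33 + b\right)} = \sqrt{b + \left(-1353 + 41 b\right)} = \sqrt{-1353 + 42 b}$)
$17 D{\left(k{\left(1 \right)} \right)} = 17 \sqrt{-1353 + 42 \cdot \frac{5}{1}} = 17 \sqrt{-1353 + 42 \cdot 5 \cdot 1} = 17 \sqrt{-1353 + 42 \cdot 5} = 17 \sqrt{-1353 + 210} = 17 \sqrt{-1143} = 17 \cdot 3 i \sqrt{127} = 51 i \sqrt{127}$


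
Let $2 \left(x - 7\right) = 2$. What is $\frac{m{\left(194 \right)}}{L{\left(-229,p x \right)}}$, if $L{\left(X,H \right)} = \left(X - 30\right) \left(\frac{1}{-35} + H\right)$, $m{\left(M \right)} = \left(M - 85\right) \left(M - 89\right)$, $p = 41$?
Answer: $- \frac{57225}{424723} \approx -0.13473$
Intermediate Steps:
$x = 8$ ($x = 7 + \frac{1}{2} \cdot 2 = 7 + 1 = 8$)
$m{\left(M \right)} = \left(-89 + M\right) \left(-85 + M\right)$ ($m{\left(M \right)} = \left(-85 + M\right) \left(-89 + M\right) = \left(-89 + M\right) \left(-85 + M\right)$)
$L{\left(X,H \right)} = \left(-30 + X\right) \left(- \frac{1}{35} + H\right)$
$\frac{m{\left(194 \right)}}{L{\left(-229,p x \right)}} = \frac{7565 + 194^{2} - 33756}{\frac{6}{7} - 30 \cdot 41 \cdot 8 - - \frac{229}{35} + 41 \cdot 8 \left(-229\right)} = \frac{7565 + 37636 - 33756}{\frac{6}{7} - 9840 + \frac{229}{35} + 328 \left(-229\right)} = \frac{11445}{\frac{6}{7} - 9840 + \frac{229}{35} - 75112} = \frac{11445}{- \frac{424723}{5}} = 11445 \left(- \frac{5}{424723}\right) = - \frac{57225}{424723}$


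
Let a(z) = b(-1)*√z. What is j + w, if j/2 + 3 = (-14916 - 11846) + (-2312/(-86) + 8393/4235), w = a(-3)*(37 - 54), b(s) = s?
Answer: -126461916/2365 + 17*I*√3 ≈ -53472.0 + 29.445*I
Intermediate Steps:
a(z) = -√z
w = 17*I*√3 (w = (-√(-3))*(37 - 54) = -I*√3*(-17) = 17*I*√3 ≈ 29.445*I)
j = -126461916/2365 (j = -6 + 2*((-14916 - 11846) + (-2312/(-86) + 8393/4235)) = -6 + 2*(-26762 + (-2312*(-1/86) + 8393*(1/4235))) = -6 + 2*(-26762 + (1156/43 + 109/55)) = -6 + 2*(-26762 + 68267/2365) = -6 + 2*(-63223863/2365) = -6 - 126447726/2365 = -126461916/2365 ≈ -53472.)
j + w = -126461916/2365 + 17*I*√3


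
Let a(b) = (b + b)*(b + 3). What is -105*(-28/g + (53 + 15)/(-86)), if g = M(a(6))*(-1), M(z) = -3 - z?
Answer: 174230/1591 ≈ 109.51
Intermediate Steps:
a(b) = 2*b*(3 + b) (a(b) = (2*b)*(3 + b) = 2*b*(3 + b))
g = 111 (g = (-3 - 2*6*(3 + 6))*(-1) = (-3 - 2*6*9)*(-1) = (-3 - 1*108)*(-1) = (-3 - 108)*(-1) = -111*(-1) = 111)
-105*(-28/g + (53 + 15)/(-86)) = -105*(-28/111 + (53 + 15)/(-86)) = -105*(-28*1/111 + 68*(-1/86)) = -105*(-28/111 - 34/43) = -105*(-4978/4773) = 174230/1591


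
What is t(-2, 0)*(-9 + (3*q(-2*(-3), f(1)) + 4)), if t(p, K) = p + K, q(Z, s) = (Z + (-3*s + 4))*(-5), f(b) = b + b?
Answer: 130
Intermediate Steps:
f(b) = 2*b
q(Z, s) = -20 - 5*Z + 15*s (q(Z, s) = (Z + (4 - 3*s))*(-5) = (4 + Z - 3*s)*(-5) = -20 - 5*Z + 15*s)
t(p, K) = K + p
t(-2, 0)*(-9 + (3*q(-2*(-3), f(1)) + 4)) = (0 - 2)*(-9 + (3*(-20 - (-10)*(-3) + 15*(2*1)) + 4)) = -2*(-9 + (3*(-20 - 5*6 + 15*2) + 4)) = -2*(-9 + (3*(-20 - 30 + 30) + 4)) = -2*(-9 + (3*(-20) + 4)) = -2*(-9 + (-60 + 4)) = -2*(-9 - 56) = -2*(-65) = 130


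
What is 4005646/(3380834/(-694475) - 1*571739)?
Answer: -2781821005850/397061822859 ≈ -7.0060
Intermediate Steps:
4005646/(3380834/(-694475) - 1*571739) = 4005646/(3380834*(-1/694475) - 571739) = 4005646/(-3380834/694475 - 571739) = 4005646/(-397061822859/694475) = 4005646*(-694475/397061822859) = -2781821005850/397061822859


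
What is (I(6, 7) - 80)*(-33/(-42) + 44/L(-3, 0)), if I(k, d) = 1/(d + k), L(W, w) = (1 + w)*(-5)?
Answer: 582879/910 ≈ 640.53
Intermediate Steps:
L(W, w) = -5 - 5*w
(I(6, 7) - 80)*(-33/(-42) + 44/L(-3, 0)) = (1/(7 + 6) - 80)*(-33/(-42) + 44/(-5 - 5*0)) = (1/13 - 80)*(-33*(-1/42) + 44/(-5 + 0)) = (1/13 - 80)*(11/14 + 44/(-5)) = -1039*(11/14 + 44*(-⅕))/13 = -1039*(11/14 - 44/5)/13 = -1039/13*(-561/70) = 582879/910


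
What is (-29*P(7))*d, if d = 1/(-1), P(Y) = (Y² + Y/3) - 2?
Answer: 4292/3 ≈ 1430.7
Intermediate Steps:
P(Y) = -2 + Y² + Y/3 (P(Y) = (Y² + Y/3) - 2 = -2 + Y² + Y/3)
d = -1
(-29*P(7))*d = -29*(-2 + 7² + (⅓)*7)*(-1) = -29*(-2 + 49 + 7/3)*(-1) = -29*148/3*(-1) = -4292/3*(-1) = 4292/3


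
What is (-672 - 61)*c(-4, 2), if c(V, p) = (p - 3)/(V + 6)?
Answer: 733/2 ≈ 366.50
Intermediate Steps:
c(V, p) = (-3 + p)/(6 + V)
(-672 - 61)*c(-4, 2) = (-672 - 61)*((-3 + 2)/(6 - 4)) = -733*(-1)/2 = -733*(-½) = 733/2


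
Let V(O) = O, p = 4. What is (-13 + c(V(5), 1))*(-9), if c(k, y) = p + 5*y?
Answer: 36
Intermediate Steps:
c(k, y) = 4 + 5*y
(-13 + c(V(5), 1))*(-9) = (-13 + (4 + 5*1))*(-9) = (-13 + (4 + 5))*(-9) = (-13 + 9)*(-9) = -4*(-9) = 36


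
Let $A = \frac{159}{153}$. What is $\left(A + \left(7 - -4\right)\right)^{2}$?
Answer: $\frac{376996}{2601} \approx 144.94$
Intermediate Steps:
$A = \frac{53}{51}$ ($A = 159 \cdot \frac{1}{153} = \frac{53}{51} \approx 1.0392$)
$\left(A + \left(7 - -4\right)\right)^{2} = \left(\frac{53}{51} + \left(7 - -4\right)\right)^{2} = \left(\frac{53}{51} + \left(7 + 4\right)\right)^{2} = \left(\frac{53}{51} + 11\right)^{2} = \left(\frac{614}{51}\right)^{2} = \frac{376996}{2601}$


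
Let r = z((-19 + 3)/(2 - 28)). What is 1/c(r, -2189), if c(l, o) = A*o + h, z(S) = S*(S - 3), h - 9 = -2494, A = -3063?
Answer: 1/6702422 ≈ 1.4920e-7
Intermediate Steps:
h = -2485 (h = 9 - 2494 = -2485)
z(S) = S*(-3 + S)
r = -248/169 (r = ((-19 + 3)/(2 - 28))*(-3 + (-19 + 3)/(2 - 28)) = (-16/(-26))*(-3 - 16/(-26)) = (-16*(-1/26))*(-3 - 16*(-1/26)) = 8*(-3 + 8/13)/13 = (8/13)*(-31/13) = -248/169 ≈ -1.4675)
c(l, o) = -2485 - 3063*o (c(l, o) = -3063*o - 2485 = -2485 - 3063*o)
1/c(r, -2189) = 1/(-2485 - 3063*(-2189)) = 1/(-2485 + 6704907) = 1/6702422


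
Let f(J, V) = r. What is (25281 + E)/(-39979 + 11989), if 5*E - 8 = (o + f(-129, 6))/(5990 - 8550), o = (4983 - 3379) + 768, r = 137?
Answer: -323614771/358272000 ≈ -0.90327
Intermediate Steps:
o = 2372 (o = 1604 + 768 = 2372)
f(J, V) = 137
E = 17971/12800 (E = 8/5 + ((2372 + 137)/(5990 - 8550))/5 = 8/5 + (2509/(-2560))/5 = 8/5 + (2509*(-1/2560))/5 = 8/5 + (⅕)*(-2509/2560) = 8/5 - 2509/12800 = 17971/12800 ≈ 1.4040)
(25281 + E)/(-39979 + 11989) = (25281 + 17971/12800)/(-39979 + 11989) = (323614771/12800)/(-27990) = (323614771/12800)*(-1/27990) = -323614771/358272000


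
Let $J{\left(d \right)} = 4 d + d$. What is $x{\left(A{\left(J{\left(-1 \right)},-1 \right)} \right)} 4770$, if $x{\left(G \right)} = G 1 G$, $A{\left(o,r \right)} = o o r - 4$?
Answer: $4011570$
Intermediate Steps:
$J{\left(d \right)} = 5 d$
$A{\left(o,r \right)} = -4 + r o^{2}$ ($A{\left(o,r \right)} = o^{2} r - 4 = r o^{2} - 4 = -4 + r o^{2}$)
$x{\left(G \right)} = G^{2}$ ($x{\left(G \right)} = G G = G^{2}$)
$x{\left(A{\left(J{\left(-1 \right)},-1 \right)} \right)} 4770 = \left(-4 - \left(5 \left(-1\right)\right)^{2}\right)^{2} \cdot 4770 = \left(-4 - \left(-5\right)^{2}\right)^{2} \cdot 4770 = \left(-4 - 25\right)^{2} \cdot 4770 = \left(-29\right)^{2} \cdot 4770 = 841 \cdot 4770 = 4011570$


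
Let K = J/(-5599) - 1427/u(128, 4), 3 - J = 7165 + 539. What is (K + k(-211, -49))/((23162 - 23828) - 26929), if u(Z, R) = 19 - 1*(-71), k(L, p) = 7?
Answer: 3769313/13905396450 ≈ 0.00027107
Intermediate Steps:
u(Z, R) = 90 (u(Z, R) = 19 + 71 = 90)
J = -7701 (J = 3 - (7165 + 539) = 3 - 1*7704 = 3 - 7704 = -7701)
K = -7296683/503910 (K = -7701/(-5599) - 1427/90 = -7701*(-1/5599) - 1427*1/90 = 7701/5599 - 1427/90 = -7296683/503910 ≈ -14.480)
(K + k(-211, -49))/((23162 - 23828) - 26929) = (-7296683/503910 + 7)/((23162 - 23828) - 26929) = -3769313/(503910*(-666 - 26929)) = -3769313/503910/(-27595) = -3769313/503910*(-1/27595) = 3769313/13905396450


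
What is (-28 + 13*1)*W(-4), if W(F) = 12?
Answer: -180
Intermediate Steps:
(-28 + 13*1)*W(-4) = (-28 + 13*1)*12 = (-28 + 13)*12 = -15*12 = -180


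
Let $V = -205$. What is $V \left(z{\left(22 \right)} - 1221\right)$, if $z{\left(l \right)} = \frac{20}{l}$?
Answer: $\frac{2751305}{11} \approx 2.5012 \cdot 10^{5}$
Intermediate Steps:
$V \left(z{\left(22 \right)} - 1221\right) = - 205 \left(\frac{20}{22} - 1221\right) = - 205 \left(20 \cdot \frac{1}{22} - 1221\right) = - 205 \left(\frac{10}{11} - 1221\right) = \left(-205\right) \left(- \frac{13421}{11}\right) = \frac{2751305}{11}$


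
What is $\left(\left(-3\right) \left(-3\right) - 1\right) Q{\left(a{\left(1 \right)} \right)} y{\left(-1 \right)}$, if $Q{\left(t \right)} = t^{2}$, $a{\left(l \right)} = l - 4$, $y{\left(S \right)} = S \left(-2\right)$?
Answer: $144$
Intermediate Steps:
$y{\left(S \right)} = - 2 S$
$a{\left(l \right)} = -4 + l$
$\left(\left(-3\right) \left(-3\right) - 1\right) Q{\left(a{\left(1 \right)} \right)} y{\left(-1 \right)} = \left(\left(-3\right) \left(-3\right) - 1\right) \left(-4 + 1\right)^{2} \left(\left(-2\right) \left(-1\right)\right) = \left(9 - 1\right) \left(-3\right)^{2} \cdot 2 = 8 \cdot 9 \cdot 2 = 72 \cdot 2 = 144$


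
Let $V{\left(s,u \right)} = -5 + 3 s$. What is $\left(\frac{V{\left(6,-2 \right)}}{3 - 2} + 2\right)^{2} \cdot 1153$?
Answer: $259425$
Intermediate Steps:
$\left(\frac{V{\left(6,-2 \right)}}{3 - 2} + 2\right)^{2} \cdot 1153 = \left(\frac{-5 + 3 \cdot 6}{3 - 2} + 2\right)^{2} \cdot 1153 = \left(\frac{-5 + 18}{1} + 2\right)^{2} \cdot 1153 = \left(1 \cdot 13 + 2\right)^{2} \cdot 1153 = \left(13 + 2\right)^{2} \cdot 1153 = 15^{2} \cdot 1153 = 225 \cdot 1153 = 259425$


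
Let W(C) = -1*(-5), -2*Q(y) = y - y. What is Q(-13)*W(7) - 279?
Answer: -279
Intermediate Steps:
Q(y) = 0 (Q(y) = -(y - y)/2 = -½*0 = 0)
W(C) = 5
Q(-13)*W(7) - 279 = 0*5 - 279 = 0 - 279 = -279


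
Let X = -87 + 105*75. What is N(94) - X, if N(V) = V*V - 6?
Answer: 1042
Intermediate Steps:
N(V) = -6 + V² (N(V) = V² - 6 = -6 + V²)
X = 7788 (X = -87 + 7875 = 7788)
N(94) - X = (-6 + 94²) - 1*7788 = (-6 + 8836) - 7788 = 8830 - 7788 = 1042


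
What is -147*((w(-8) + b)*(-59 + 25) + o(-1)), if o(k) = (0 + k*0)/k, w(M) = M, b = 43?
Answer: 174930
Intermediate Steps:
o(k) = 0 (o(k) = (0 + 0)/k = 0/k = 0)
-147*((w(-8) + b)*(-59 + 25) + o(-1)) = -147*((-8 + 43)*(-59 + 25) + 0) = -147*(35*(-34) + 0) = -147*(-1190 + 0) = -147*(-1190) = 174930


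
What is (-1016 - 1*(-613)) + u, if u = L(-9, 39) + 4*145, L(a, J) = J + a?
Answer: 207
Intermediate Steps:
u = 610 (u = (39 - 9) + 4*145 = 30 + 580 = 610)
(-1016 - 1*(-613)) + u = (-1016 - 1*(-613)) + 610 = (-1016 + 613) + 610 = -403 + 610 = 207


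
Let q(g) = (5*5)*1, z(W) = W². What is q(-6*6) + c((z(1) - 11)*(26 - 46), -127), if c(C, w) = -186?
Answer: -161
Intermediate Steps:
q(g) = 25 (q(g) = 25*1 = 25)
q(-6*6) + c((z(1) - 11)*(26 - 46), -127) = 25 - 186 = -161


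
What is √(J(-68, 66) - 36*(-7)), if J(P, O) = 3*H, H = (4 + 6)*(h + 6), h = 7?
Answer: √642 ≈ 25.338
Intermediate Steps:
H = 130 (H = (4 + 6)*(7 + 6) = 10*13 = 130)
J(P, O) = 390 (J(P, O) = 3*130 = 390)
√(J(-68, 66) - 36*(-7)) = √(390 - 36*(-7)) = √(390 + 252) = √642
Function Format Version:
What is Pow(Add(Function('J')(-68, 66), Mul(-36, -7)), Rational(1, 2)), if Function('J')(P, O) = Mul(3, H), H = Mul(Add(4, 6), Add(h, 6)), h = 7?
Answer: Pow(642, Rational(1, 2)) ≈ 25.338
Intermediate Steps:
H = 130 (H = Mul(Add(4, 6), Add(7, 6)) = Mul(10, 13) = 130)
Function('J')(P, O) = 390 (Function('J')(P, O) = Mul(3, 130) = 390)
Pow(Add(Function('J')(-68, 66), Mul(-36, -7)), Rational(1, 2)) = Pow(Add(390, Mul(-36, -7)), Rational(1, 2)) = Pow(Add(390, 252), Rational(1, 2)) = Pow(642, Rational(1, 2))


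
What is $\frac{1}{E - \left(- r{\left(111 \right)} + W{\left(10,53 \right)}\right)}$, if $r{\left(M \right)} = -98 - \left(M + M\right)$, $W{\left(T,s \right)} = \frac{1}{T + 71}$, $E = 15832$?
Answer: $\frac{81}{1256471} \approx 6.4466 \cdot 10^{-5}$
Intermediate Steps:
$W{\left(T,s \right)} = \frac{1}{71 + T}$
$r{\left(M \right)} = -98 - 2 M$
$\frac{1}{E - \left(- r{\left(111 \right)} + W{\left(10,53 \right)}\right)} = \frac{1}{15832 - \left(320 + \frac{1}{71 + 10}\right)} = \frac{1}{15832 - \frac{25921}{81}} = \frac{1}{\frac{1256471}{81}} = \frac{81}{1256471}$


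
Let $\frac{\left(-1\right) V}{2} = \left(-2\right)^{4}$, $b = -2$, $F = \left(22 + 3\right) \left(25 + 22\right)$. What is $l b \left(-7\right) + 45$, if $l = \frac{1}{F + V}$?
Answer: $\frac{51449}{1143} \approx 45.012$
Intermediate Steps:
$F = 1175$ ($F = 25 \cdot 47 = 1175$)
$V = -32$ ($V = - 2 \left(-2\right)^{4} = \left(-2\right) 16 = -32$)
$l = \frac{1}{1143}$ ($l = \frac{1}{1175 - 32} = \frac{1}{1143} \approx 0.00087489$)
$l b \left(-7\right) + 45 = \frac{\left(-2\right) \left(-7\right)}{1143} + 45 = \frac{1}{1143} \cdot 14 + 45 = \frac{14}{1143} + 45 = \frac{51449}{1143}$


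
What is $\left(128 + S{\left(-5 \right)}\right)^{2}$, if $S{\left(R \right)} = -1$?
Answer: $16129$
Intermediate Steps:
$\left(128 + S{\left(-5 \right)}\right)^{2} = \left(128 - 1\right)^{2} = 127^{2} = 16129$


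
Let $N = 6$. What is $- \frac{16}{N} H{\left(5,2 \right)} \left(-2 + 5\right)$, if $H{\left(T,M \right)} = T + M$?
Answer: $-56$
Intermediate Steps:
$H{\left(T,M \right)} = M + T$
$- \frac{16}{N} H{\left(5,2 \right)} \left(-2 + 5\right) = - \frac{16}{6} \left(2 + 5\right) \left(-2 + 5\right) = \left(-16\right) \frac{1}{6} \cdot 7 \cdot 3 = \left(- \frac{8}{3}\right) 7 \cdot 3 = \left(- \frac{56}{3}\right) 3 = -56$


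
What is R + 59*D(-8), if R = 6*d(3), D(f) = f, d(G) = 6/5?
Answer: -2324/5 ≈ -464.80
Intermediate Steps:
d(G) = 6/5 (d(G) = 6*(⅕) = 6/5)
R = 36/5 (R = 6*(6/5) = 36/5 ≈ 7.2000)
R + 59*D(-8) = 36/5 + 59*(-8) = 36/5 - 472 = -2324/5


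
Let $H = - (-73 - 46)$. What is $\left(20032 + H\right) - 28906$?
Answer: $-8755$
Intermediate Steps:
$H = 119$ ($H = \left(-1\right) \left(-119\right) = 119$)
$\left(20032 + H\right) - 28906 = \left(20032 + 119\right) - 28906 = 20151 - 28906 = -8755$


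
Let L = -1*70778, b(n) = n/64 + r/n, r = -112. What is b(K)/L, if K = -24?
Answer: -103/1698672 ≈ -6.0636e-5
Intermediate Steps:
b(n) = -112/n + n/64 (b(n) = n/64 - 112/n = -112/n + n/64)
L = -70778
b(K)/L = (-112/(-24) + (1/64)*(-24))/(-70778) = (-112*(-1/24) - 3/8)*(-1/70778) = (14/3 - 3/8)*(-1/70778) = (103/24)*(-1/70778) = -103/1698672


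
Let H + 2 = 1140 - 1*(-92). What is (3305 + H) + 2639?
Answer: 7174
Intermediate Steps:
H = 1230 (H = -2 + (1140 - 1*(-92)) = -2 + (1140 + 92) = -2 + 1232 = 1230)
(3305 + H) + 2639 = (3305 + 1230) + 2639 = 4535 + 2639 = 7174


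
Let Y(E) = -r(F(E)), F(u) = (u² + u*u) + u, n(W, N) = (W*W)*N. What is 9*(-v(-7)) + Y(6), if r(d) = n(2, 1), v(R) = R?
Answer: 59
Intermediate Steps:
n(W, N) = N*W² (n(W, N) = W²*N = N*W²)
F(u) = u + 2*u² (F(u) = (u² + u²) + u = 2*u² + u = u + 2*u²)
r(d) = 4 (r(d) = 1*2² = 1*4 = 4)
Y(E) = -4 (Y(E) = -1*4 = -4)
9*(-v(-7)) + Y(6) = 9*(-1*(-7)) - 4 = 9*7 - 4 = 63 - 4 = 59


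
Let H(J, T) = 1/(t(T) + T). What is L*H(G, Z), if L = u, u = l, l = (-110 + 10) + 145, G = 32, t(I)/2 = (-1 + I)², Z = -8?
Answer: 45/154 ≈ 0.29221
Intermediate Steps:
t(I) = 2*(-1 + I)²
H(J, T) = 1/(T + 2*(-1 + T)²) (H(J, T) = 1/(2*(-1 + T)² + T) = 1/(T + 2*(-1 + T)²))
l = 45 (l = -100 + 145 = 45)
u = 45
L = 45
L*H(G, Z) = 45/(-8 + 2*(-1 - 8)²) = 45/(-8 + 2*(-9)²) = 45/(-8 + 2*81) = 45/(-8 + 162) = 45/154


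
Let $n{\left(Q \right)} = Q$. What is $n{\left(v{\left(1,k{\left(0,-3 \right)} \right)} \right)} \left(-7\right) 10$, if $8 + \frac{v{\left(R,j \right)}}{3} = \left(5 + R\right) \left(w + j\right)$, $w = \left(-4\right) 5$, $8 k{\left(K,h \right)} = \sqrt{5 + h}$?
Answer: $26880 - \frac{315 \sqrt{2}}{2} \approx 26657.0$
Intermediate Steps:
$k{\left(K,h \right)} = \frac{\sqrt{5 + h}}{8}$
$w = -20$
$v{\left(R,j \right)} = -24 + 3 \left(-20 + j\right) \left(5 + R\right)$ ($v{\left(R,j \right)} = -24 + 3 \left(5 + R\right) \left(-20 + j\right) = -24 + 3 \left(-20 + j\right) \left(5 + R\right)$)
$n{\left(v{\left(1,k{\left(0,-3 \right)} \right)} \right)} \left(-7\right) 10 = \left(-324 - 60 + 15 \frac{\sqrt{5 - 3}}{8} + 3 \cdot 1 \frac{\sqrt{5 - 3}}{8}\right) \left(-7\right) 10 = \left(-324 - 60 + 15 \frac{\sqrt{2}}{8} + 3 \cdot 1 \frac{\sqrt{2}}{8}\right) \left(-7\right) 10 = \left(-324 - 60 + \frac{15 \sqrt{2}}{8} + \frac{3 \sqrt{2}}{8}\right) \left(-7\right) 10 = \left(-384 + \frac{9 \sqrt{2}}{4}\right) \left(-7\right) 10 = \left(2688 - \frac{63 \sqrt{2}}{4}\right) 10 = 26880 - \frac{315 \sqrt{2}}{2}$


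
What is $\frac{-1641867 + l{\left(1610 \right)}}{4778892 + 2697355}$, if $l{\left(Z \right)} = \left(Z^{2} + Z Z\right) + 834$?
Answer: $\frac{3543167}{7476247} \approx 0.47392$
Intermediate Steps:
$l{\left(Z \right)} = 834 + 2 Z^{2}$ ($l{\left(Z \right)} = \left(Z^{2} + Z^{2}\right) + 834 = 2 Z^{2} + 834 = 834 + 2 Z^{2}$)
$\frac{-1641867 + l{\left(1610 \right)}}{4778892 + 2697355} = \frac{-1641867 + \left(834 + 2 \cdot 1610^{2}\right)}{4778892 + 2697355} = \frac{-1641867 + \left(834 + 2 \cdot 2592100\right)}{7476247} = \left(-1641867 + \left(834 + 5184200\right)\right) \frac{1}{7476247} = \left(-1641867 + 5185034\right) \frac{1}{7476247} = 3543167 \cdot \frac{1}{7476247} = \frac{3543167}{7476247}$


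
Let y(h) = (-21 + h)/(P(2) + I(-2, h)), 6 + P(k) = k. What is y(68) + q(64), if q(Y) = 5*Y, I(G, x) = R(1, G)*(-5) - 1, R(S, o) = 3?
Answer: 6353/20 ≈ 317.65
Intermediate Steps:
I(G, x) = -16 (I(G, x) = 3*(-5) - 1 = -15 - 1 = -16)
P(k) = -6 + k
y(h) = 21/20 - h/20 (y(h) = (-21 + h)/((-6 + 2) - 16) = (-21 + h)/(-4 - 16) = (-21 + h)/(-20) = (-21 + h)*(-1/20) = 21/20 - h/20)
y(68) + q(64) = (21/20 - 1/20*68) + 5*64 = (21/20 - 17/5) + 320 = -47/20 + 320 = 6353/20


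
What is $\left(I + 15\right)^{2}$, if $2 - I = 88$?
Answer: $5041$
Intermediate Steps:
$I = -86$ ($I = 2 - 88 = -86$)
$\left(I + 15\right)^{2} = \left(-86 + 15\right)^{2} = \left(-71\right)^{2} = 5041$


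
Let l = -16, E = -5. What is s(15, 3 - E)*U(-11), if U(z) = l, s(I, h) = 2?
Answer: -32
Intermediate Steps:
U(z) = -16
s(15, 3 - E)*U(-11) = 2*(-16) = -32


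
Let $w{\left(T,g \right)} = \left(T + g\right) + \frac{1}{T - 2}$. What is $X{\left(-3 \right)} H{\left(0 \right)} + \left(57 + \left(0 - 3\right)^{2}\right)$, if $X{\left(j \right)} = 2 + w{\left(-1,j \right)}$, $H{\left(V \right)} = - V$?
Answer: $66$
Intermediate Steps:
$w{\left(T,g \right)} = T + g + \frac{1}{-2 + T}$ ($w{\left(T,g \right)} = \left(T + g\right) + \frac{1}{-2 + T} = T + g + \frac{1}{-2 + T}$)
$X{\left(j \right)} = \frac{2}{3} + j$ ($X{\left(j \right)} = 2 + \frac{1 + \left(-1\right)^{2} - -2 - 2 j - j}{-2 - 1} = 2 + \frac{1 + 1 + 2 - 2 j - j}{-3} = 2 - \frac{4 - 3 j}{3} = 2 + \left(- \frac{4}{3} + j\right) = \frac{2}{3} + j$)
$X{\left(-3 \right)} H{\left(0 \right)} + \left(57 + \left(0 - 3\right)^{2}\right) = \left(\frac{2}{3} - 3\right) \left(\left(-1\right) 0\right) + \left(57 + \left(0 - 3\right)^{2}\right) = \left(- \frac{7}{3}\right) 0 + \left(57 + \left(-3\right)^{2}\right) = 0 + \left(57 + 9\right) = 0 + 66 = 66$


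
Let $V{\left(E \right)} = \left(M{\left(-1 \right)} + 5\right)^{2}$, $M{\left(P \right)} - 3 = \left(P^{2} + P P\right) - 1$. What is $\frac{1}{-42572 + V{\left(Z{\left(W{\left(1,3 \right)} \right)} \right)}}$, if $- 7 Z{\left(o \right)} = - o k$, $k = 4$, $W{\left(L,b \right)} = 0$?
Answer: $- \frac{1}{42491} \approx -2.3534 \cdot 10^{-5}$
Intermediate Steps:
$M{\left(P \right)} = 2 + 2 P^{2}$ ($M{\left(P \right)} = 3 - \left(1 - P^{2} - P P\right) = 3 + \left(\left(P^{2} + P^{2}\right) - 1\right) = 3 + \left(2 P^{2} - 1\right) = 3 + \left(-1 + 2 P^{2}\right) = 2 + 2 P^{2}$)
$Z{\left(o \right)} = \frac{4 o}{7}$ ($Z{\left(o \right)} = - \frac{- o 4}{7} = - \frac{\left(-4\right) o}{7} = \frac{4 o}{7}$)
$V{\left(E \right)} = 81$ ($V{\left(E \right)} = \left(\left(2 + 2 \left(-1\right)^{2}\right) + 5\right)^{2} = \left(\left(2 + 2 \cdot 1\right) + 5\right)^{2} = \left(\left(2 + 2\right) + 5\right)^{2} = \left(4 + 5\right)^{2} = 9^{2} = 81$)
$\frac{1}{-42572 + V{\left(Z{\left(W{\left(1,3 \right)} \right)} \right)}} = \frac{1}{-42572 + 81} = \frac{1}{-42491} = - \frac{1}{42491}$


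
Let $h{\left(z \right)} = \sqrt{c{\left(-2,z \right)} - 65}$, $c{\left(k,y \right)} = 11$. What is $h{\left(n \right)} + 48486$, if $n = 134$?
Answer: $48486 + 3 i \sqrt{6} \approx 48486.0 + 7.3485 i$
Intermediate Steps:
$h{\left(z \right)} = 3 i \sqrt{6}$ ($h{\left(z \right)} = \sqrt{11 - 65} = \sqrt{-54} = 3 i \sqrt{6}$)
$h{\left(n \right)} + 48486 = 3 i \sqrt{6} + 48486 = 48486 + 3 i \sqrt{6}$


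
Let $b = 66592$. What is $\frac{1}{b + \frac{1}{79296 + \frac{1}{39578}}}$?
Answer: $\frac{3138377089}{208990807150266} \approx 1.5017 \cdot 10^{-5}$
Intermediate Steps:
$\frac{1}{b + \frac{1}{79296 + \frac{1}{39578}}} = \frac{1}{66592 + \frac{1}{79296 + \frac{1}{39578}}} = \frac{1}{66592 + \frac{1}{\frac{3138377089}{39578}}} = \frac{1}{66592 + \frac{39578}{3138377089}} = \frac{1}{\frac{208990807150266}{3138377089}} = \frac{3138377089}{208990807150266}$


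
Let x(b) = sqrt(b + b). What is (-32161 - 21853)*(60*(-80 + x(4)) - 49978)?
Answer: 2958778892 - 6481680*sqrt(2) ≈ 2.9496e+9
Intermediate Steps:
x(b) = sqrt(2)*sqrt(b) (x(b) = sqrt(2*b) = sqrt(2)*sqrt(b))
(-32161 - 21853)*(60*(-80 + x(4)) - 49978) = (-32161 - 21853)*(60*(-80 + sqrt(2)*sqrt(4)) - 49978) = -54014*(60*(-80 + sqrt(2)*2) - 49978) = -54014*(60*(-80 + 2*sqrt(2)) - 49978) = -54014*((-4800 + 120*sqrt(2)) - 49978) = -54014*(-54778 + 120*sqrt(2)) = 2958778892 - 6481680*sqrt(2)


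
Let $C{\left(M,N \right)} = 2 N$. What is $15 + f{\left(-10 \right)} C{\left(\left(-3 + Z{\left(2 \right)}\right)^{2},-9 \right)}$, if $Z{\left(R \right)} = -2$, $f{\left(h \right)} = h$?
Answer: $195$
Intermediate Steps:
$15 + f{\left(-10 \right)} C{\left(\left(-3 + Z{\left(2 \right)}\right)^{2},-9 \right)} = 15 - 10 \cdot 2 \left(-9\right) = 15 - -180 = 15 + 180 = 195$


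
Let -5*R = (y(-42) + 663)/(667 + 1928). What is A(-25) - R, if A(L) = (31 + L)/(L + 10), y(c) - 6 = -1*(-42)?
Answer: -1493/4325 ≈ -0.34520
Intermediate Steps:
y(c) = 48 (y(c) = 6 - 1*(-42) = 6 + 42 = 48)
R = -237/4325 (R = -(48 + 663)/(5*(667 + 1928)) = -711/(5*2595) = -1/5*237/865 = -237/4325 ≈ -0.054798)
A(L) = (31 + L)/(10 + L)
A(-25) - R = (31 - 25)/(10 - 25) - 1*(-237/4325) = 6/(-15) + 237/4325 = -1/15*6 + 237/4325 = -2/5 + 237/4325 = -1493/4325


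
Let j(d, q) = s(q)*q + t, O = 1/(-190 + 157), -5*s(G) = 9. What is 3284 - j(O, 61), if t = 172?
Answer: 16109/5 ≈ 3221.8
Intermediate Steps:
s(G) = -9/5 (s(G) = -⅕*9 = -9/5)
O = -1/33 (O = 1/(-33) = -1/33 ≈ -0.030303)
j(d, q) = 172 - 9*q/5 (j(d, q) = -9*q/5 + 172 = 172 - 9*q/5)
3284 - j(O, 61) = 3284 - (172 - 9/5*61) = 3284 - (172 - 549/5) = 3284 - 1*311/5 = 3284 - 311/5 = 16109/5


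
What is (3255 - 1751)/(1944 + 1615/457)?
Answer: 687328/890023 ≈ 0.77226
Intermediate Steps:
(3255 - 1751)/(1944 + 1615/457) = 1504/(1944 + 1615*(1/457)) = 1504/(1944 + 1615/457) = 1504/(890023/457) = 1504*(457/890023) = 687328/890023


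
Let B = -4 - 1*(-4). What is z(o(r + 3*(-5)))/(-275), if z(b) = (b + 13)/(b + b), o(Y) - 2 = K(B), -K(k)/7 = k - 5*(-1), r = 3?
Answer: -2/1815 ≈ -0.0011019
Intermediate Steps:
B = 0 (B = -4 + 4 = 0)
K(k) = -35 - 7*k (K(k) = -7*(k - 5*(-1)) = -7*(k + 5) = -7*(5 + k) = -35 - 7*k)
o(Y) = -33 (o(Y) = 2 + (-35 - 7*0) = 2 + (-35 + 0) = 2 - 35 = -33)
z(b) = (13 + b)/(2*b) (z(b) = (13 + b)/((2*b)) = (13 + b)*(1/(2*b)) = (13 + b)/(2*b))
z(o(r + 3*(-5)))/(-275) = ((1/2)*(13 - 33)/(-33))/(-275) = ((1/2)*(-1/33)*(-20))*(-1/275) = (10/33)*(-1/275) = -2/1815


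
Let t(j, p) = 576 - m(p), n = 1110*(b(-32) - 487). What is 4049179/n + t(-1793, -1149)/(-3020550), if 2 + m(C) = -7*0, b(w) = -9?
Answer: -407702195071/55433133600 ≈ -7.3548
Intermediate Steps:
m(C) = -2 (m(C) = -2 - 7*0 = -2 + 0 = -2)
n = -550560 (n = 1110*(-9 - 487) = 1110*(-496) = -550560)
t(j, p) = 578 (t(j, p) = 576 - 1*(-2) = 576 + 2 = 578)
4049179/n + t(-1793, -1149)/(-3020550) = 4049179/(-550560) + 578/(-3020550) = 4049179*(-1/550560) + 578*(-1/3020550) = -4049179/550560 - 289/1510275 = -407702195071/55433133600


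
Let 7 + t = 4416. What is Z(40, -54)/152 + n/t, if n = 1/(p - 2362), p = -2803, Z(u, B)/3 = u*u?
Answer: 13663490981/432677215 ≈ 31.579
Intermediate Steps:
t = 4409 (t = -7 + 4416 = 4409)
Z(u, B) = 3*u² (Z(u, B) = 3*(u*u) = 3*u²)
n = -1/5165 (n = 1/(-2803 - 2362) = 1/(-5165) = -1/5165 ≈ -0.00019361)
Z(40, -54)/152 + n/t = (3*40²)/152 - 1/5165/4409 = (3*1600)*(1/152) - 1/5165*1/4409 = 4800*(1/152) - 1/22772485 = 600/19 - 1/22772485 = 13663490981/432677215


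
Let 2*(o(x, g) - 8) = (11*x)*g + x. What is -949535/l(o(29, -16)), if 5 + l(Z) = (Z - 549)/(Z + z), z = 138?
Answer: 4541625905/17758 ≈ 2.5575e+5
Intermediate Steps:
o(x, g) = 8 + x/2 + 11*g*x/2 (o(x, g) = 8 + ((11*x)*g + x)/2 = 8 + (11*g*x + x)/2 = 8 + (x + 11*g*x)/2 = 8 + (x/2 + 11*g*x/2) = 8 + x/2 + 11*g*x/2)
l(Z) = -5 + (-549 + Z)/(138 + Z) (l(Z) = -5 + (Z - 549)/(Z + 138) = -5 + (-549 + Z)/(138 + Z))
-949535/l(o(29, -16)) = -949535*(138 + (8 + (½)*29 + (11/2)*(-16)*29))/(-1239 - 4*(8 + (½)*29 + (11/2)*(-16)*29)) = -949535*(138 + (8 + 29/2 - 2552))/(-1239 - 4*(8 + 29/2 - 2552)) = -949535*(138 - 5059/2)/(-1239 - 4*(-5059/2)) = -949535*(-4783/(2*(-1239 + 10118))) = -949535/((-2/4783*8879)) = -949535/(-17758/4783) = -949535*(-4783/17758) = 4541625905/17758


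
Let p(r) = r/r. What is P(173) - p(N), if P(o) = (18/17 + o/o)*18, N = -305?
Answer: 613/17 ≈ 36.059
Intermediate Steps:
p(r) = 1
P(o) = 630/17 (P(o) = (18*(1/17) + 1)*18 = (18/17 + 1)*18 = (35/17)*18 = 630/17)
P(173) - p(N) = 630/17 - 1*1 = 630/17 - 1 = 613/17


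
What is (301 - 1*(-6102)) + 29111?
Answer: 35514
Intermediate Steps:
(301 - 1*(-6102)) + 29111 = (301 + 6102) + 29111 = 6403 + 29111 = 35514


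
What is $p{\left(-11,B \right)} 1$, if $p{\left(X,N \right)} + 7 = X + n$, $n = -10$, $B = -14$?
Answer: $-28$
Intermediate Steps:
$p{\left(X,N \right)} = -17 + X$ ($p{\left(X,N \right)} = -7 + \left(X - 10\right) = -7 + \left(-10 + X\right) = -17 + X$)
$p{\left(-11,B \right)} 1 = \left(-17 - 11\right) 1 = \left(-28\right) 1 = -28$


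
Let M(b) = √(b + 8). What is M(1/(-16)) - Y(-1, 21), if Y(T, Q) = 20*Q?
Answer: -420 + √127/4 ≈ -417.18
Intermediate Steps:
M(b) = √(8 + b)
M(1/(-16)) - Y(-1, 21) = √(8 + 1/(-16)) - 20*21 = √(8 - 1/16) - 1*420 = √(127/16) - 420 = √127/4 - 420 = -420 + √127/4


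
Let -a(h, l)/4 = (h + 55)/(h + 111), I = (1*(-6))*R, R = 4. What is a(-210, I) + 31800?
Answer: 3147580/99 ≈ 31794.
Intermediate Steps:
I = -24 (I = (1*(-6))*4 = -6*4 = -24)
a(h, l) = -4*(55 + h)/(111 + h) (a(h, l) = -4*(h + 55)/(h + 111) = -4*(55 + h)/(111 + h))
a(-210, I) + 31800 = 4*(-55 - 1*(-210))/(111 - 210) + 31800 = 4*(-55 + 210)/(-99) + 31800 = 4*(-1/99)*155 + 31800 = -620/99 + 31800 = 3147580/99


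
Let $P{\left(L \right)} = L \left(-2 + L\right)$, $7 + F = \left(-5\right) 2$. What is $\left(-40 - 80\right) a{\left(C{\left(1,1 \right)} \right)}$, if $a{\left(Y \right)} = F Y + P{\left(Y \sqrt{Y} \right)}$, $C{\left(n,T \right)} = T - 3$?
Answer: $-3120 - 480 i \sqrt{2} \approx -3120.0 - 678.82 i$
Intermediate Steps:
$F = -17$ ($F = -7 - 10 = -17$)
$C{\left(n,T \right)} = -3 + T$
$a{\left(Y \right)} = - 17 Y + Y^{\frac{3}{2}} \left(-2 + Y^{\frac{3}{2}}\right)$ ($a{\left(Y \right)} = - 17 Y + Y \sqrt{Y} \left(-2 + Y \sqrt{Y}\right) = - 17 Y + Y^{\frac{3}{2}} \left(-2 + Y^{\frac{3}{2}}\right)$)
$\left(-40 - 80\right) a{\left(C{\left(1,1 \right)} \right)} = \left(-40 - 80\right) \left(\left(-3 + 1\right)^{3} - 17 \left(-3 + 1\right) - 2 \left(-3 + 1\right)^{\frac{3}{2}}\right) = - 120 \left(\left(-2\right)^{3} - -34 - 2 \left(-2\right)^{\frac{3}{2}}\right) = - 120 \left(-8 + 34 - 2 \left(- 2 i \sqrt{2}\right)\right) = - 120 \left(-8 + 34 + 4 i \sqrt{2}\right) = - 120 \left(26 + 4 i \sqrt{2}\right) = -3120 - 480 i \sqrt{2}$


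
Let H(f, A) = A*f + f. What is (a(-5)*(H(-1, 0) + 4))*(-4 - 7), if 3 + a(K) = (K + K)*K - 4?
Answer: -1419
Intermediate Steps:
H(f, A) = f + A*f
a(K) = -7 + 2*K**2 (a(K) = -3 + ((K + K)*K - 4) = -3 + ((2*K)*K - 4) = -3 + (2*K**2 - 4) = -3 + (-4 + 2*K**2) = -7 + 2*K**2)
(a(-5)*(H(-1, 0) + 4))*(-4 - 7) = ((-7 + 2*(-5)**2)*(-(1 + 0) + 4))*(-4 - 7) = ((-7 + 2*25)*(-1*1 + 4))*(-11) = ((-7 + 50)*(-1 + 4))*(-11) = (43*3)*(-11) = 129*(-11) = -1419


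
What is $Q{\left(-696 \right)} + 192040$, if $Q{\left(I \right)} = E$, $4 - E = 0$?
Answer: $192044$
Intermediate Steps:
$E = 4$ ($E = 4 - 0 = 4 + 0 = 4$)
$Q{\left(I \right)} = 4$
$Q{\left(-696 \right)} + 192040 = 4 + 192040 = 192044$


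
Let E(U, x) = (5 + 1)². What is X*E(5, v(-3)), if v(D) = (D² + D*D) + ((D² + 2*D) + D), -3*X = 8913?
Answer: -106956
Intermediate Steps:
X = -2971 (X = -⅓*8913 = -2971)
v(D) = 3*D + 3*D² (v(D) = (D² + D²) + (D² + 3*D) = 2*D² + (D² + 3*D) = 3*D + 3*D²)
E(U, x) = 36 (E(U, x) = 6² = 36)
X*E(5, v(-3)) = -2971*36 = -106956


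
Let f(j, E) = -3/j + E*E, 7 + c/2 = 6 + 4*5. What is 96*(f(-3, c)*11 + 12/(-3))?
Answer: 1525536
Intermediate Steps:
c = 38 (c = -14 + 2*(6 + 4*5) = -14 + 2*(6 + 20) = -14 + 2*26 = -14 + 52 = 38)
f(j, E) = E² - 3/j (f(j, E) = -3/j + E² = E² - 3/j)
96*(f(-3, c)*11 + 12/(-3)) = 96*((38² - 3/(-3))*11 + 12/(-3)) = 96*((1444 - 3*(-⅓))*11 + 12*(-⅓)) = 96*((1444 + 1)*11 - 4) = 96*(1445*11 - 4) = 96*(15895 - 4) = 96*15891 = 1525536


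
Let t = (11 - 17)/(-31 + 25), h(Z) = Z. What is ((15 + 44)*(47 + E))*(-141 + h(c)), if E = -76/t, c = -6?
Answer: 251517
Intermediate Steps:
t = 1 (t = -6/(-6) = -6*(-1/6) = 1)
E = -76 (E = -76/1 = -76*1 = -76)
((15 + 44)*(47 + E))*(-141 + h(c)) = ((15 + 44)*(47 - 76))*(-141 - 6) = (59*(-29))*(-147) = -1711*(-147) = 251517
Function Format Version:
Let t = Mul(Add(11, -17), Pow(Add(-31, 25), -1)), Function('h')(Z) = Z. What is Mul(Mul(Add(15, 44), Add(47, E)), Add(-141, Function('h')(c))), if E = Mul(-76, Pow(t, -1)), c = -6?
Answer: 251517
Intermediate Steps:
t = 1 (t = Mul(-6, Pow(-6, -1)) = Mul(-6, Rational(-1, 6)) = 1)
E = -76 (E = Mul(-76, Pow(1, -1)) = Mul(-76, 1) = -76)
Mul(Mul(Add(15, 44), Add(47, E)), Add(-141, Function('h')(c))) = Mul(Mul(Add(15, 44), Add(47, -76)), Add(-141, -6)) = Mul(Mul(59, -29), -147) = Mul(-1711, -147) = 251517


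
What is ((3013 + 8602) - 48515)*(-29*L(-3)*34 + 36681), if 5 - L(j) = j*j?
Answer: -1499062500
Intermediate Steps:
L(j) = 5 - j**2 (L(j) = 5 - j*j = 5 - j**2)
((3013 + 8602) - 48515)*(-29*L(-3)*34 + 36681) = ((3013 + 8602) - 48515)*(-29*(5 - 1*(-3)**2)*34 + 36681) = (11615 - 48515)*(-29*(5 - 1*9)*34 + 36681) = -36900*(-29*(5 - 9)*34 + 36681) = -36900*(-29*(-4)*34 + 36681) = -36900*(116*34 + 36681) = -36900*(3944 + 36681) = -36900*40625 = -1499062500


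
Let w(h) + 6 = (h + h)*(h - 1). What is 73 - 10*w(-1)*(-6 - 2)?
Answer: -87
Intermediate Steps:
w(h) = -6 + 2*h*(-1 + h) (w(h) = -6 + (h + h)*(h - 1) = -6 + (2*h)*(-1 + h) = -6 + 2*h*(-1 + h))
73 - 10*w(-1)*(-6 - 2) = 73 - 10*(-6 - 2*(-1) + 2*(-1)**2)*(-6 - 2) = 73 - 10*(-6 + 2 + 2*1)*(-8) = 73 - 10*(-6 + 2 + 2)*(-8) = 73 - (-20)*(-8) = 73 - 10*16 = 73 - 160 = -87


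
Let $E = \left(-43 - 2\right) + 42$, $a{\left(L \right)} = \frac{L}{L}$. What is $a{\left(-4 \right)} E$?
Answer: $-3$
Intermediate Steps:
$a{\left(L \right)} = 1$
$E = -3$ ($E = -45 + 42 = -3$)
$a{\left(-4 \right)} E = 1 \left(-3\right) = -3$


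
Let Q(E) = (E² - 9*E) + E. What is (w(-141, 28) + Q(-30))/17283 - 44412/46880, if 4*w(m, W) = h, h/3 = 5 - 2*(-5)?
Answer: -59466833/67518920 ≈ -0.88074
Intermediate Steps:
h = 45 (h = 3*(5 - 2*(-5)) = 3*(5 + 10) = 3*15 = 45)
w(m, W) = 45/4 (w(m, W) = (¼)*45 = 45/4)
Q(E) = E² - 8*E
(w(-141, 28) + Q(-30))/17283 - 44412/46880 = (45/4 - 30*(-8 - 30))/17283 - 44412/46880 = (45/4 - 30*(-38))*(1/17283) - 44412*1/46880 = (45/4 + 1140)*(1/17283) - 11103/11720 = (4605/4)*(1/17283) - 11103/11720 = 1535/23044 - 11103/11720 = -59466833/67518920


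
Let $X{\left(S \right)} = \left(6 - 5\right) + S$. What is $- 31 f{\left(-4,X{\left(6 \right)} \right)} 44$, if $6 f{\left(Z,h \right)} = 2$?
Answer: $- \frac{1364}{3} \approx -454.67$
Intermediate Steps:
$X{\left(S \right)} = 1 + S$
$f{\left(Z,h \right)} = \frac{1}{3}$ ($f{\left(Z,h \right)} = \frac{1}{6} \cdot 2 = \frac{1}{3}$)
$- 31 f{\left(-4,X{\left(6 \right)} \right)} 44 = \left(-31\right) \frac{1}{3} \cdot 44 = \left(- \frac{31}{3}\right) 44 = - \frac{1364}{3}$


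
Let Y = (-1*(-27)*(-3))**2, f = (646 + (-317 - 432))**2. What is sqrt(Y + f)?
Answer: sqrt(17170) ≈ 131.03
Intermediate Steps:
f = 10609 (f = (646 - 749)**2 = (-103)**2 = 10609)
Y = 6561 (Y = (27*(-3))**2 = (-81)**2 = 6561)
sqrt(Y + f) = sqrt(6561 + 10609) = sqrt(17170)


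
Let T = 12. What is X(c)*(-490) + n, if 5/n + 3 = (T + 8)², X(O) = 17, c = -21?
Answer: -3307005/397 ≈ -8330.0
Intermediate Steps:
n = 5/397 (n = 5/(-3 + (12 + 8)²) = 5/(-3 + 20²) = 5/(-3 + 400) = 5/397 ≈ 0.012594)
X(c)*(-490) + n = 17*(-490) + 5/397 = -8330 + 5/397 = -3307005/397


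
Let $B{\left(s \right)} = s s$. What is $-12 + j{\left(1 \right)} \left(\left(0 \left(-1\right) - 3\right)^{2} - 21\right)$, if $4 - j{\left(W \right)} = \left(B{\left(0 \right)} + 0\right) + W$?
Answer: $-48$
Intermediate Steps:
$B{\left(s \right)} = s^{2}$
$j{\left(W \right)} = 4 - W$ ($j{\left(W \right)} = 4 - \left(\left(0^{2} + 0\right) + W\right) = 4 - \left(\left(0 + 0\right) + W\right) = 4 - \left(0 + W\right) = 4 - W$)
$-12 + j{\left(1 \right)} \left(\left(0 \left(-1\right) - 3\right)^{2} - 21\right) = -12 + \left(4 - 1\right) \left(\left(0 \left(-1\right) - 3\right)^{2} - 21\right) = -12 + \left(4 - 1\right) \left(\left(0 - 3\right)^{2} - 21\right) = -12 + 3 \left(\left(-3\right)^{2} - 21\right) = -12 + 3 \left(9 - 21\right) = -12 + 3 \left(-12\right) = -12 - 36 = -48$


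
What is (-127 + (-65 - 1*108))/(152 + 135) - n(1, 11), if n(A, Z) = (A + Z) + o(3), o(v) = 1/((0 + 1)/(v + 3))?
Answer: -5466/287 ≈ -19.045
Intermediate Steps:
o(v) = 3 + v (o(v) = 1/(1/(3 + v)) = 3 + v)
n(A, Z) = 6 + A + Z (n(A, Z) = (A + Z) + (3 + 3) = (A + Z) + 6 = 6 + A + Z)
(-127 + (-65 - 1*108))/(152 + 135) - n(1, 11) = (-127 + (-65 - 1*108))/(152 + 135) - (6 + 1 + 11) = (-127 + (-65 - 108))/287 - 1*18 = (-127 - 173)*(1/287) - 18 = -300*1/287 - 18 = -300/287 - 18 = -5466/287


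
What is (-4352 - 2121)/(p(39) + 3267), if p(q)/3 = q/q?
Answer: -6473/3270 ≈ -1.9795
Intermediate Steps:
p(q) = 3 (p(q) = 3*(q/q) = 3*1 = 3)
(-4352 - 2121)/(p(39) + 3267) = (-4352 - 2121)/(3 + 3267) = -6473/3270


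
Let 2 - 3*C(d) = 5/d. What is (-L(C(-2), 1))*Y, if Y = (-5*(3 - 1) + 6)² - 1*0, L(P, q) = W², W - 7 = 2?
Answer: -1296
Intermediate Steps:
W = 9 (W = 7 + 2 = 9)
C(d) = ⅔ - 5/(3*d)
L(P, q) = 81 (L(P, q) = 9² = 81)
Y = 16 (Y = (-5*2 + 6)² + 0 = (-10 + 6)² + 0 = (-4)² + 0 = 16 + 0 = 16)
(-L(C(-2), 1))*Y = -1*81*16 = -81*16 = -1296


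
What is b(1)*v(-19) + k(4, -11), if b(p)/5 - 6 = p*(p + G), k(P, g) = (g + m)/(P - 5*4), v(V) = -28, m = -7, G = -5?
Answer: -2231/8 ≈ -278.88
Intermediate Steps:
k(P, g) = (-7 + g)/(-20 + P) (k(P, g) = (g - 7)/(P - 5*4) = (-7 + g)/(P - 20) = (-7 + g)/(-20 + P))
b(p) = 30 + 5*p*(-5 + p) (b(p) = 30 + 5*(p*(p - 5)) = 30 + 5*(p*(-5 + p)) = 30 + 5*p*(-5 + p))
b(1)*v(-19) + k(4, -11) = (30 - 25*1 + 5*1**2)*(-28) + (-7 - 11)/(-20 + 4) = (30 - 25 + 5*1)*(-28) - 18/(-16) = (30 - 25 + 5)*(-28) - 1/16*(-18) = 10*(-28) + 9/8 = -280 + 9/8 = -2231/8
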